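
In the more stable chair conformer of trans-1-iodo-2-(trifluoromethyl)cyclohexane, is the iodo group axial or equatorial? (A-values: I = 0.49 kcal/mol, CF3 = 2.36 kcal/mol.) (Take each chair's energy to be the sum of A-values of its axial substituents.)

equatorial

C1 and C2 have opposite parity, so for the trans isomer the two substituents are e,e in one chair and a,a in the other.
Chair I (iodo axial, trifluoromethyl axial): E = 2.85 kcal/mol.
Chair II (iodo equatorial, trifluoromethyl equatorial): E = 0.00 kcal/mol.
Chair II is the more stable (lower-energy) conformer, and in that chair the iodo group is equatorial.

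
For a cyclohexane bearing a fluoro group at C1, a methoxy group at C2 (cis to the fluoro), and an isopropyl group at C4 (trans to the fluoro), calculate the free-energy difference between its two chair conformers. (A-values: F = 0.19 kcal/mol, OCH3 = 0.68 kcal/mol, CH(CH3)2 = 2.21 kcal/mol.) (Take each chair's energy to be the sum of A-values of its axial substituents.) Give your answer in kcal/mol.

1.72 kcal/mol

Chair I (fluoro axial, methoxy equatorial, isopropyl axial): E = 2.40 kcal/mol.
Chair II (fluoro equatorial, methoxy axial, isopropyl equatorial): E = 0.68 kcal/mol.
ΔE = 2.40 − 0.68 = 1.72 kcal/mol; chair II is more stable.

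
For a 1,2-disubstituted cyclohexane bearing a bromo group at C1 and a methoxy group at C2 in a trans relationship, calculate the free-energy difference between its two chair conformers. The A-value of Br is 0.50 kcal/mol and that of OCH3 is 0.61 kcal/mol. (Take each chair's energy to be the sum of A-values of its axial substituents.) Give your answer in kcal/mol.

C1 and C2 have opposite parity, so for the trans isomer the two substituents are e,e in one chair and a,a in the other.
Chair I (bromo axial, methoxy axial): E = 1.11 kcal/mol.
Chair II (bromo equatorial, methoxy equatorial): E = 0.00 kcal/mol.
ΔE = 1.11 − 0.00 = 1.11 kcal/mol; chair II is more stable.

1.11 kcal/mol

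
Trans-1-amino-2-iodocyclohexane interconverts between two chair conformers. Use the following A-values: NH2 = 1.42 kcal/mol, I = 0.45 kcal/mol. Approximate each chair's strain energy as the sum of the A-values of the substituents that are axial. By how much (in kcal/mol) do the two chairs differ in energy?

1.87 kcal/mol

C1 and C2 have opposite parity, so for the trans isomer the two substituents are e,e in one chair and a,a in the other.
Chair I (amino axial, iodo axial): E = 1.87 kcal/mol.
Chair II (amino equatorial, iodo equatorial): E = 0.00 kcal/mol.
ΔE = 1.87 − 0.00 = 1.87 kcal/mol; chair II is more stable.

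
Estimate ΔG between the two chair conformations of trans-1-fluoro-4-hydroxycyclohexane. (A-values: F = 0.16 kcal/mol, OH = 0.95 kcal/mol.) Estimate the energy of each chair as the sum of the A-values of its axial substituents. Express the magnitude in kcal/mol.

1.11 kcal/mol

C1 and C4 have opposite parity, so for the trans isomer the two substituents are e,e in one chair and a,a in the other.
Chair I (fluoro axial, hydroxyl axial): E = 1.11 kcal/mol.
Chair II (fluoro equatorial, hydroxyl equatorial): E = 0.00 kcal/mol.
ΔE = 1.11 − 0.00 = 1.11 kcal/mol; chair II is more stable.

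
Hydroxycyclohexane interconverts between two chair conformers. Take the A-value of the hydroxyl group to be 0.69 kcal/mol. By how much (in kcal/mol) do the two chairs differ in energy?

0.69 kcal/mol

A monosubstituted cyclohexane has one chair with the hydroxyl group axial (E = A = 0.69 kcal/mol) and one with it equatorial (E = 0).
ΔE = 0.69 − 0 = 0.69 kcal/mol.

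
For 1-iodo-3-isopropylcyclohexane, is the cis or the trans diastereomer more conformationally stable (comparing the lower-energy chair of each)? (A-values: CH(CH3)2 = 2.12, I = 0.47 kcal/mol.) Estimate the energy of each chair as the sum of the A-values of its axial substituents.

At 1,3 positions (parity same): cis → (e,e or a,a); trans → (a,e or e,a).
Best chair for cis: E = 0.00 kcal/mol; best chair for trans: E = 0.47 kcal/mol.
The cis isomer is lower by 0.47 kcal/mol.

cis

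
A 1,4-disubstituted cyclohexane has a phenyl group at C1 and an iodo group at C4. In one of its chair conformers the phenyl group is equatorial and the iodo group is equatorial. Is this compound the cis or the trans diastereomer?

trans

C1 and C4 have opposite parity, so their axial bonds point in opposite directions.
With opposite-parity carbons, two substituents on the same face are one axial and one equatorial; opposite faces give both axial or both equatorial.
Here the groups are equatorial/equatorial → opposite face → trans.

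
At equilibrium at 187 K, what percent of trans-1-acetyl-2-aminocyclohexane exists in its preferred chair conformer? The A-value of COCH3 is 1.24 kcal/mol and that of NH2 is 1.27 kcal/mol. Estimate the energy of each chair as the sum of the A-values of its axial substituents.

C1 and C2 have opposite parity, so for the trans isomer the two substituents are e,e in one chair and a,a in the other.
Chair I (acetyl axial, amino axial): E = 2.51 kcal/mol; chair II (acetyl equatorial, amino equatorial): E = 0.00 kcal/mol.
ΔG = 2.51 kcal/mol between the two chairs.
K = exp(ΔG/RT) with R = 1.987×10⁻³ kcal mol⁻¹ K⁻¹ and T = 187 K gives K ≈ 858.
Fraction in the lower-energy chair = K/(K+1) = 99.9%.

99.9%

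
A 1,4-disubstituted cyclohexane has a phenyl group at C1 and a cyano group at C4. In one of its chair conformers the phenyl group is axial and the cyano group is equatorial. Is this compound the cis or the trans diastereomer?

C1 and C4 have opposite parity, so their axial bonds point in opposite directions.
With opposite-parity carbons, two substituents on the same face are one axial and one equatorial; opposite faces give both axial or both equatorial.
Here the groups are axial/equatorial → same face → cis.

cis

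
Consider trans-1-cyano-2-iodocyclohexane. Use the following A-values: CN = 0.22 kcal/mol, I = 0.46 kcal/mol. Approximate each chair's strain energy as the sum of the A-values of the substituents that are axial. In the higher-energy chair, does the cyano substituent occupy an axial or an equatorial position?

C1 and C2 have opposite parity, so for the trans isomer the two substituents are e,e in one chair and a,a in the other.
Chair I (cyano axial, iodo axial): E = 0.68 kcal/mol.
Chair II (cyano equatorial, iodo equatorial): E = 0.00 kcal/mol.
Chair I is the less stable (higher-energy) conformer, and in that chair the cyano group is axial.

axial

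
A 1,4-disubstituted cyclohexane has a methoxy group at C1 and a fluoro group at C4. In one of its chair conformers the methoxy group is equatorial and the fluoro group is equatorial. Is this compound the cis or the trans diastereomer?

C1 and C4 have opposite parity, so their axial bonds point in opposite directions.
With opposite-parity carbons, two substituents on the same face are one axial and one equatorial; opposite faces give both axial or both equatorial.
Here the groups are equatorial/equatorial → opposite face → trans.

trans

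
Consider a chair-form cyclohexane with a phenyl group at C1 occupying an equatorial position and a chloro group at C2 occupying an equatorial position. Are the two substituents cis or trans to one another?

trans

C1 and C2 have opposite parity, so their axial bonds point in opposite directions.
With opposite-parity carbons, two substituents on the same face are one axial and one equatorial; opposite faces give both axial or both equatorial.
Here the groups are equatorial/equatorial → opposite face → trans.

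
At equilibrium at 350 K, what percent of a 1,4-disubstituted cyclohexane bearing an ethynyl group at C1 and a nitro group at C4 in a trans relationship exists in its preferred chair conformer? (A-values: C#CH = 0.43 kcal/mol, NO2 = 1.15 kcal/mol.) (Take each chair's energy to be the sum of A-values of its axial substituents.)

C1 and C4 have opposite parity, so for the trans isomer the two substituents are e,e in one chair and a,a in the other.
Chair I (ethynyl axial, nitro axial): E = 1.58 kcal/mol; chair II (ethynyl equatorial, nitro equatorial): E = 0.00 kcal/mol.
ΔG = 1.58 kcal/mol between the two chairs.
K = exp(ΔG/RT) with R = 1.987×10⁻³ kcal mol⁻¹ K⁻¹ and T = 350 K gives K ≈ 9.7.
Fraction in the lower-energy chair = K/(K+1) = 90.7%.

90.7%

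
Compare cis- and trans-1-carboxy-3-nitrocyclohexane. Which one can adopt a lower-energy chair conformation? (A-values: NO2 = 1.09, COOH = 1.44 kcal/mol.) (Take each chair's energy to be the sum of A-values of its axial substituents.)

At 1,3 positions (parity same): cis → (e,e or a,a); trans → (a,e or e,a).
Best chair for cis: E = 0.00 kcal/mol; best chair for trans: E = 1.09 kcal/mol.
The cis isomer is lower by 1.09 kcal/mol.

cis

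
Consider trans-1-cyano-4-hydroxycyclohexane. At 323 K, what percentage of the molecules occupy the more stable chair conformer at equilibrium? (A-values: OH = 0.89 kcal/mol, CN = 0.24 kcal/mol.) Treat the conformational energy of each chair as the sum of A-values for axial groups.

85.3%

C1 and C4 have opposite parity, so for the trans isomer the two substituents are e,e in one chair and a,a in the other.
Chair I (hydroxyl axial, cyano axial): E = 1.13 kcal/mol; chair II (hydroxyl equatorial, cyano equatorial): E = 0.00 kcal/mol.
ΔG = 1.13 kcal/mol between the two chairs.
K = exp(ΔG/RT) with R = 1.987×10⁻³ kcal mol⁻¹ K⁻¹ and T = 323 K gives K ≈ 5.82.
Fraction in the lower-energy chair = K/(K+1) = 85.3%.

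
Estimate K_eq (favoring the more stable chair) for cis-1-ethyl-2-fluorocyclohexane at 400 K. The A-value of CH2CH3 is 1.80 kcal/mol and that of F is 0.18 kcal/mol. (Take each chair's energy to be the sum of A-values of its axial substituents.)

C1 and C2 have opposite parity, so for the cis isomer the two substituents are one axial and one equatorial in each chair.
Chair I (ethyl axial, fluoro equatorial): E = 1.80 kcal/mol; chair II (ethyl equatorial, fluoro axial): E = 0.18 kcal/mol.
ΔG = 1.62 kcal/mol between the two chairs.
K = exp(ΔG/RT) with R = 1.987×10⁻³ kcal mol⁻¹ K⁻¹ and T = 400 K gives K ≈ 7.68.

K ≈ 7.68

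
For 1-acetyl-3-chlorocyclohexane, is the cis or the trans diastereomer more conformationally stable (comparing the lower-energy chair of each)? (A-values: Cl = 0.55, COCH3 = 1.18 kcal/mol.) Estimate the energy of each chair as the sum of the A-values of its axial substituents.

At 1,3 positions (parity same): cis → (e,e or a,a); trans → (a,e or e,a).
Best chair for cis: E = 0.00 kcal/mol; best chair for trans: E = 0.55 kcal/mol.
The cis isomer is lower by 0.55 kcal/mol.

cis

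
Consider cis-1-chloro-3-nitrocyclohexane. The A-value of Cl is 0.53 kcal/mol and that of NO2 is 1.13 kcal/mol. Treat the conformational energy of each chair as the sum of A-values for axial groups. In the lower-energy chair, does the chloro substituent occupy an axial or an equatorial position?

C1 and C3 have the same parity, so for the cis isomer the two substituents are e,e in one chair and a,a in the other.
Chair I (chloro axial, nitro axial): E = 1.66 kcal/mol.
Chair II (chloro equatorial, nitro equatorial): E = 0.00 kcal/mol.
Chair II is the more stable (lower-energy) conformer, and in that chair the chloro group is equatorial.

equatorial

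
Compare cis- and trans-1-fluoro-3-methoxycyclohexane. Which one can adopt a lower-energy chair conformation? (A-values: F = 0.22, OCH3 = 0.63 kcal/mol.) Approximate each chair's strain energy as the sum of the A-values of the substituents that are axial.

cis

At 1,3 positions (parity same): cis → (e,e or a,a); trans → (a,e or e,a).
Best chair for cis: E = 0.00 kcal/mol; best chair for trans: E = 0.22 kcal/mol.
The cis isomer is lower by 0.22 kcal/mol.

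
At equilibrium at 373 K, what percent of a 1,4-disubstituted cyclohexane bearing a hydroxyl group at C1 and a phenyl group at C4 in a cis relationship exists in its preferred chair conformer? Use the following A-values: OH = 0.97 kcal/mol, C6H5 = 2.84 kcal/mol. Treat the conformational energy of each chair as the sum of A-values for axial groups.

C1 and C4 have opposite parity, so for the cis isomer the two substituents are one axial and one equatorial in each chair.
Chair I (hydroxyl axial, phenyl equatorial): E = 0.97 kcal/mol; chair II (hydroxyl equatorial, phenyl axial): E = 2.84 kcal/mol.
ΔG = 1.87 kcal/mol between the two chairs.
K = exp(ΔG/RT) with R = 1.987×10⁻³ kcal mol⁻¹ K⁻¹ and T = 373 K gives K ≈ 12.5.
Fraction in the lower-energy chair = K/(K+1) = 92.6%.

92.6%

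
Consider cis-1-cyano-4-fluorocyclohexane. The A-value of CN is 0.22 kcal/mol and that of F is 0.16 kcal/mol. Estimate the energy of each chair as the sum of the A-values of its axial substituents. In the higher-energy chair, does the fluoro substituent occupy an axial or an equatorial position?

C1 and C4 have opposite parity, so for the cis isomer the two substituents are one axial and one equatorial in each chair.
Chair I (cyano axial, fluoro equatorial): E = 0.22 kcal/mol.
Chair II (cyano equatorial, fluoro axial): E = 0.16 kcal/mol.
Chair I is the less stable (higher-energy) conformer, and in that chair the fluoro group is equatorial.

equatorial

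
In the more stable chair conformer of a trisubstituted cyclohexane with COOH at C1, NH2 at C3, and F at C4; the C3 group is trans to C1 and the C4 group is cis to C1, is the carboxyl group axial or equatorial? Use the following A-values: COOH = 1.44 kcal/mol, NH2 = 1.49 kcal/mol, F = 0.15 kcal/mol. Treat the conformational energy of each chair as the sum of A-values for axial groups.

axial

Chair I (carboxyl axial, amino equatorial, fluoro equatorial): E = 1.44 kcal/mol.
Chair II (carboxyl equatorial, amino axial, fluoro axial): E = 1.64 kcal/mol.
Chair I is the more stable (lower-energy) conformer, and in that chair the carboxyl group is axial.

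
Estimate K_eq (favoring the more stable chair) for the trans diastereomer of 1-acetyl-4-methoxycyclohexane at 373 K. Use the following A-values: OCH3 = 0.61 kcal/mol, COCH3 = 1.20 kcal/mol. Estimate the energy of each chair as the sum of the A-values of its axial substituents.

C1 and C4 have opposite parity, so for the trans isomer the two substituents are e,e in one chair and a,a in the other.
Chair I (methoxy axial, acetyl axial): E = 1.81 kcal/mol; chair II (methoxy equatorial, acetyl equatorial): E = 0.00 kcal/mol.
ΔG = 1.81 kcal/mol between the two chairs.
K = exp(ΔG/RT) with R = 1.987×10⁻³ kcal mol⁻¹ K⁻¹ and T = 373 K gives K ≈ 11.5.

K ≈ 11.5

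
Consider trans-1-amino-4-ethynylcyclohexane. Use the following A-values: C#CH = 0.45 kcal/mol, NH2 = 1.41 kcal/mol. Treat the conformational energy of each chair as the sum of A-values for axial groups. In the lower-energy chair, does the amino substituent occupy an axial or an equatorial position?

equatorial

C1 and C4 have opposite parity, so for the trans isomer the two substituents are e,e in one chair and a,a in the other.
Chair I (ethynyl axial, amino axial): E = 1.86 kcal/mol.
Chair II (ethynyl equatorial, amino equatorial): E = 0.00 kcal/mol.
Chair II is the more stable (lower-energy) conformer, and in that chair the amino group is equatorial.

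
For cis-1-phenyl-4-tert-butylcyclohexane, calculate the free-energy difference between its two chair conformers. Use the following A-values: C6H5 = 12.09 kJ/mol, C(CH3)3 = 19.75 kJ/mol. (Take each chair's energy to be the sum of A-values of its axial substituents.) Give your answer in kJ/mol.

C1 and C4 have opposite parity, so for the cis isomer the two substituents are one axial and one equatorial in each chair.
Chair I (phenyl axial, tert-butyl equatorial): E = 12.09 kJ/mol.
Chair II (phenyl equatorial, tert-butyl axial): E = 19.75 kJ/mol.
ΔE = 19.75 − 12.09 = 7.66 kJ/mol; chair I is more stable.

7.66 kJ/mol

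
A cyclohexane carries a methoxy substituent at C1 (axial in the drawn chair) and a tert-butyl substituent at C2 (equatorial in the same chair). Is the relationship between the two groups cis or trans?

C1 and C2 have opposite parity, so their axial bonds point in opposite directions.
With opposite-parity carbons, two substituents on the same face are one axial and one equatorial; opposite faces give both axial or both equatorial.
Here the groups are axial/equatorial → same face → cis.

cis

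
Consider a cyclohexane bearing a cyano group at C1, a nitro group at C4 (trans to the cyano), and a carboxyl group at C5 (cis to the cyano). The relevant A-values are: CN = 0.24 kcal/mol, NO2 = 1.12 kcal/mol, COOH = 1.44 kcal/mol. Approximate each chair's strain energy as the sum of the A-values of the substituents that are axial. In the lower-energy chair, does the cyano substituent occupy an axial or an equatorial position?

Chair I (cyano axial, nitro axial, carboxyl axial): E = 2.80 kcal/mol.
Chair II (cyano equatorial, nitro equatorial, carboxyl equatorial): E = 0.00 kcal/mol.
Chair II is the more stable (lower-energy) conformer, and in that chair the cyano group is equatorial.

equatorial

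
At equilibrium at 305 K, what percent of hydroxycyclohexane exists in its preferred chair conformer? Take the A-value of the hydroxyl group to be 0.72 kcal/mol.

One chair has the hydroxyl group axial (E = 0.72 kcal/mol) and the other has it equatorial (E = 0).
ΔG = 0.72 kcal/mol between the two chairs.
K = exp(ΔG/RT) with R = 1.987×10⁻³ kcal mol⁻¹ K⁻¹ and T = 305 K gives K ≈ 3.28.
Fraction in the lower-energy chair = K/(K+1) = 76.6%.

76.6%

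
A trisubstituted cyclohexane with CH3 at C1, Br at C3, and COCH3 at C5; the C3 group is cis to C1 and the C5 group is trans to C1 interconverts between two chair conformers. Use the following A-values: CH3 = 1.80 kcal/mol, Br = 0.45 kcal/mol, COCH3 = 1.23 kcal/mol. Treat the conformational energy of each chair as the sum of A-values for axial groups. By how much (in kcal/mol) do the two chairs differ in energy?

1.02 kcal/mol

Chair I (methyl axial, bromo axial, acetyl equatorial): E = 2.25 kcal/mol.
Chair II (methyl equatorial, bromo equatorial, acetyl axial): E = 1.23 kcal/mol.
ΔE = 2.25 − 1.23 = 1.02 kcal/mol; chair II is more stable.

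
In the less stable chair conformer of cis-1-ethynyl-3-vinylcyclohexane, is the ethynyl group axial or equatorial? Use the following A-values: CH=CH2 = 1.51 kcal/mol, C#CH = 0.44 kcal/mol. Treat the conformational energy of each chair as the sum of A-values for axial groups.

C1 and C3 have the same parity, so for the cis isomer the two substituents are e,e in one chair and a,a in the other.
Chair I (vinyl axial, ethynyl axial): E = 1.95 kcal/mol.
Chair II (vinyl equatorial, ethynyl equatorial): E = 0.00 kcal/mol.
Chair I is the less stable (higher-energy) conformer, and in that chair the ethynyl group is axial.

axial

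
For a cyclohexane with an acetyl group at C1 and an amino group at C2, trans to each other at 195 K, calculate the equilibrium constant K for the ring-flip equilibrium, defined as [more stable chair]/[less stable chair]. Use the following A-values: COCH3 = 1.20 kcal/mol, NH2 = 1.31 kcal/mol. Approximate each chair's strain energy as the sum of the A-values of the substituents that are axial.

K ≈ 651

C1 and C2 have opposite parity, so for the trans isomer the two substituents are e,e in one chair and a,a in the other.
Chair I (acetyl axial, amino axial): E = 2.51 kcal/mol; chair II (acetyl equatorial, amino equatorial): E = 0.00 kcal/mol.
ΔG = 2.51 kcal/mol between the two chairs.
K = exp(ΔG/RT) with R = 1.987×10⁻³ kcal mol⁻¹ K⁻¹ and T = 195 K gives K ≈ 651.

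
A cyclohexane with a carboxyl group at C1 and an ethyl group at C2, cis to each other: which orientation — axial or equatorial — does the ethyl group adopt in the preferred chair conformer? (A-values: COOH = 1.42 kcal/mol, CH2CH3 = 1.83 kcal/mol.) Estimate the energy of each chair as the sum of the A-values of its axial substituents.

equatorial

C1 and C2 have opposite parity, so for the cis isomer the two substituents are one axial and one equatorial in each chair.
Chair I (carboxyl axial, ethyl equatorial): E = 1.42 kcal/mol.
Chair II (carboxyl equatorial, ethyl axial): E = 1.83 kcal/mol.
Chair I is the more stable (lower-energy) conformer, and in that chair the ethyl group is equatorial.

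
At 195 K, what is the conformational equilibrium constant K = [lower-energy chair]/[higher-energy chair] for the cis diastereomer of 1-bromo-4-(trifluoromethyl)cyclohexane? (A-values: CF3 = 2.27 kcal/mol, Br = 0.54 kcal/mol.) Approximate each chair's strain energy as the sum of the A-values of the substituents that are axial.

C1 and C4 have opposite parity, so for the cis isomer the two substituents are one axial and one equatorial in each chair.
Chair I (trifluoromethyl axial, bromo equatorial): E = 2.27 kcal/mol; chair II (trifluoromethyl equatorial, bromo axial): E = 0.54 kcal/mol.
ΔG = 1.73 kcal/mol between the two chairs.
K = exp(ΔG/RT) with R = 1.987×10⁻³ kcal mol⁻¹ K⁻¹ and T = 195 K gives K ≈ 86.9.

K ≈ 86.9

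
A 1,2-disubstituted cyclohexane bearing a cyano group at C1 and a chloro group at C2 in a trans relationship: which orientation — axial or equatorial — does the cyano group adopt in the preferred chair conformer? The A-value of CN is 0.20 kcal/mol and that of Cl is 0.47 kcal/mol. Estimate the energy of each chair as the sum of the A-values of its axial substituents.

equatorial

C1 and C2 have opposite parity, so for the trans isomer the two substituents are e,e in one chair and a,a in the other.
Chair I (cyano axial, chloro axial): E = 0.67 kcal/mol.
Chair II (cyano equatorial, chloro equatorial): E = 0.00 kcal/mol.
Chair II is the more stable (lower-energy) conformer, and in that chair the cyano group is equatorial.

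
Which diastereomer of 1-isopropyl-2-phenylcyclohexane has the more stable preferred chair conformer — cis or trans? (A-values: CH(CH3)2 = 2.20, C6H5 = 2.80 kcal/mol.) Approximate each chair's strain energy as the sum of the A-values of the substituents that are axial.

trans

At 1,2 positions (parity opposite): cis → (a,e or e,a); trans → (e,e or a,a).
Best chair for cis: E = 2.20 kcal/mol; best chair for trans: E = 0.00 kcal/mol.
The trans isomer is lower by 2.20 kcal/mol.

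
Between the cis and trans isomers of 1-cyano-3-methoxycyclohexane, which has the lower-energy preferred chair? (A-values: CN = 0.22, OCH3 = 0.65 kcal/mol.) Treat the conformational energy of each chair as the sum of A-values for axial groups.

cis

At 1,3 positions (parity same): cis → (e,e or a,a); trans → (a,e or e,a).
Best chair for cis: E = 0.00 kcal/mol; best chair for trans: E = 0.22 kcal/mol.
The cis isomer is lower by 0.22 kcal/mol.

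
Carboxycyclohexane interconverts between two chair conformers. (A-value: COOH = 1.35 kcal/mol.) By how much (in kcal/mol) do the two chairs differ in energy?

A monosubstituted cyclohexane has one chair with the carboxyl group axial (E = A = 1.35 kcal/mol) and one with it equatorial (E = 0).
ΔE = 1.35 − 0 = 1.35 kcal/mol.

1.35 kcal/mol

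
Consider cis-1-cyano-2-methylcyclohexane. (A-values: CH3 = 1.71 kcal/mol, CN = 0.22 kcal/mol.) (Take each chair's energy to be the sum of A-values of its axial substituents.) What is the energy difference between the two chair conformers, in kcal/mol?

1.49 kcal/mol

C1 and C2 have opposite parity, so for the cis isomer the two substituents are one axial and one equatorial in each chair.
Chair I (methyl axial, cyano equatorial): E = 1.71 kcal/mol.
Chair II (methyl equatorial, cyano axial): E = 0.22 kcal/mol.
ΔE = 1.71 − 0.22 = 1.49 kcal/mol; chair II is more stable.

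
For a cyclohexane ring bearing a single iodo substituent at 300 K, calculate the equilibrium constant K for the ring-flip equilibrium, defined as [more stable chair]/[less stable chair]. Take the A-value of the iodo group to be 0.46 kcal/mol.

K ≈ 2.16

One chair has the iodo group axial (E = 0.46 kcal/mol) and the other has it equatorial (E = 0).
ΔG = 0.46 kcal/mol between the two chairs.
K = exp(ΔG/RT) with R = 1.987×10⁻³ kcal mol⁻¹ K⁻¹ and T = 300 K gives K ≈ 2.16.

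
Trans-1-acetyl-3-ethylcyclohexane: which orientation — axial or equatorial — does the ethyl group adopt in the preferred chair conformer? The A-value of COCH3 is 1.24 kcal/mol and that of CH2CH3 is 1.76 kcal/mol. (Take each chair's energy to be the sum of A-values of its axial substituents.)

equatorial

C1 and C3 have the same parity, so for the trans isomer the two substituents are one axial and one equatorial in each chair.
Chair I (acetyl axial, ethyl equatorial): E = 1.24 kcal/mol.
Chair II (acetyl equatorial, ethyl axial): E = 1.76 kcal/mol.
Chair I is the more stable (lower-energy) conformer, and in that chair the ethyl group is equatorial.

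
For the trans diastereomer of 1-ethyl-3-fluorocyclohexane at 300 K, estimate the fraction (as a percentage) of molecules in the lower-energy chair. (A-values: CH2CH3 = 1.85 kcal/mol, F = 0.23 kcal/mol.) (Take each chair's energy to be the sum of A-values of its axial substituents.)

93.8%

C1 and C3 have the same parity, so for the trans isomer the two substituents are one axial and one equatorial in each chair.
Chair I (ethyl axial, fluoro equatorial): E = 1.85 kcal/mol; chair II (ethyl equatorial, fluoro axial): E = 0.23 kcal/mol.
ΔG = 1.62 kcal/mol between the two chairs.
K = exp(ΔG/RT) with R = 1.987×10⁻³ kcal mol⁻¹ K⁻¹ and T = 300 K gives K ≈ 15.1.
Fraction in the lower-energy chair = K/(K+1) = 93.8%.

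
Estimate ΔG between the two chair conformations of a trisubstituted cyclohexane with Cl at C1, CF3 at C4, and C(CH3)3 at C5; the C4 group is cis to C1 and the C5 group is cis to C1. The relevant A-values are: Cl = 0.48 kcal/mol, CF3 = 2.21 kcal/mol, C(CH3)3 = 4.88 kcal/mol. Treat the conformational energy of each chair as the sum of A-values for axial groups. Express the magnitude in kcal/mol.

3.15 kcal/mol

Chair I (chloro axial, trifluoromethyl equatorial, tert-butyl axial): E = 5.36 kcal/mol.
Chair II (chloro equatorial, trifluoromethyl axial, tert-butyl equatorial): E = 2.21 kcal/mol.
ΔE = 5.36 − 2.21 = 3.15 kcal/mol; chair II is more stable.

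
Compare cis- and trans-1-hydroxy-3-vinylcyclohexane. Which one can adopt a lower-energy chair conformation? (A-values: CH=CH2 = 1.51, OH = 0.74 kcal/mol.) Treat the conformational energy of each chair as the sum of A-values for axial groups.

cis

At 1,3 positions (parity same): cis → (e,e or a,a); trans → (a,e or e,a).
Best chair for cis: E = 0.00 kcal/mol; best chair for trans: E = 0.74 kcal/mol.
The cis isomer is lower by 0.74 kcal/mol.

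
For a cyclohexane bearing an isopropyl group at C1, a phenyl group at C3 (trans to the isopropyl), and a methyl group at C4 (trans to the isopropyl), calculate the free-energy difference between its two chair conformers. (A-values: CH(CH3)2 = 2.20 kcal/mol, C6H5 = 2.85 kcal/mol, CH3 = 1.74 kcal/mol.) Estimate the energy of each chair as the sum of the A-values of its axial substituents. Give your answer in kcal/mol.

1.09 kcal/mol

Chair I (isopropyl axial, phenyl equatorial, methyl axial): E = 3.94 kcal/mol.
Chair II (isopropyl equatorial, phenyl axial, methyl equatorial): E = 2.85 kcal/mol.
ΔE = 3.94 − 2.85 = 1.09 kcal/mol; chair II is more stable.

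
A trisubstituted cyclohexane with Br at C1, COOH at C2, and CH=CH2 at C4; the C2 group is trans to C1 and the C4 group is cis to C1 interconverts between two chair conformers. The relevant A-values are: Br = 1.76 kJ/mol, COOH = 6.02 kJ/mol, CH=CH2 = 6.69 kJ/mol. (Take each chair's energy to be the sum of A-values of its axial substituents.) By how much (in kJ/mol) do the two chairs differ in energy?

1.09 kJ/mol

Chair I (bromo axial, carboxyl axial, vinyl equatorial): E = 7.78 kJ/mol.
Chair II (bromo equatorial, carboxyl equatorial, vinyl axial): E = 6.69 kJ/mol.
ΔE = 7.78 − 6.69 = 1.09 kJ/mol; chair II is more stable.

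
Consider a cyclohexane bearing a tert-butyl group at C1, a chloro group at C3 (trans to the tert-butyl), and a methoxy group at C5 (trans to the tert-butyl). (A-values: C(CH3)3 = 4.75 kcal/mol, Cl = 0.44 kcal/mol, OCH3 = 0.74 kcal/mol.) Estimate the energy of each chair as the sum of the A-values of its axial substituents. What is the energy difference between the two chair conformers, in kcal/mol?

3.57 kcal/mol

Chair I (tert-butyl axial, chloro equatorial, methoxy equatorial): E = 4.75 kcal/mol.
Chair II (tert-butyl equatorial, chloro axial, methoxy axial): E = 1.18 kcal/mol.
ΔE = 4.75 − 1.18 = 3.57 kcal/mol; chair II is more stable.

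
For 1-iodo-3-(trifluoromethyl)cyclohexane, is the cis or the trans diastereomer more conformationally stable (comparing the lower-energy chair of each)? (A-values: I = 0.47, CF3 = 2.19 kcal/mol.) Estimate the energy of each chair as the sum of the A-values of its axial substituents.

cis

At 1,3 positions (parity same): cis → (e,e or a,a); trans → (a,e or e,a).
Best chair for cis: E = 0.00 kcal/mol; best chair for trans: E = 0.47 kcal/mol.
The cis isomer is lower by 0.47 kcal/mol.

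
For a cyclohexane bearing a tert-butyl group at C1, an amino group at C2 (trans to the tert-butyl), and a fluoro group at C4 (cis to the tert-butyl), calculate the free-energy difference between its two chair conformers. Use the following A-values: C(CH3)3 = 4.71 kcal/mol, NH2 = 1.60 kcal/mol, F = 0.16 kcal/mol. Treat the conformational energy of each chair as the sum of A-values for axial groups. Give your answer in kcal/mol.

6.15 kcal/mol

Chair I (tert-butyl axial, amino axial, fluoro equatorial): E = 6.31 kcal/mol.
Chair II (tert-butyl equatorial, amino equatorial, fluoro axial): E = 0.16 kcal/mol.
ΔE = 6.31 − 0.16 = 6.15 kcal/mol; chair II is more stable.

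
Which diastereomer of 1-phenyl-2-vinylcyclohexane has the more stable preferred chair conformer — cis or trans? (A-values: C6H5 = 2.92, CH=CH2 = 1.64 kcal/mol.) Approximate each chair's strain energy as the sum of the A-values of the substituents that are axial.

trans

At 1,2 positions (parity opposite): cis → (a,e or e,a); trans → (e,e or a,a).
Best chair for cis: E = 1.64 kcal/mol; best chair for trans: E = 0.00 kcal/mol.
The trans isomer is lower by 1.64 kcal/mol.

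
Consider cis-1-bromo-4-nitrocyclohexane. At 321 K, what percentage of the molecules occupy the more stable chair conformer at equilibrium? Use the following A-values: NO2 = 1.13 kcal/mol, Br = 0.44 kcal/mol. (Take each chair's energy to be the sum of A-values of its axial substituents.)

74.7%

C1 and C4 have opposite parity, so for the cis isomer the two substituents are one axial and one equatorial in each chair.
Chair I (nitro axial, bromo equatorial): E = 1.13 kcal/mol; chair II (nitro equatorial, bromo axial): E = 0.44 kcal/mol.
ΔG = 0.69 kcal/mol between the two chairs.
K = exp(ΔG/RT) with R = 1.987×10⁻³ kcal mol⁻¹ K⁻¹ and T = 321 K gives K ≈ 2.95.
Fraction in the lower-energy chair = K/(K+1) = 74.7%.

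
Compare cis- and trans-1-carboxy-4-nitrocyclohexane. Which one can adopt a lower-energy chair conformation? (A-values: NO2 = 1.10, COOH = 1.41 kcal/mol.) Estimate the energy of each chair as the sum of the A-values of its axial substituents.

At 1,4 positions (parity opposite): cis → (a,e or e,a); trans → (e,e or a,a).
Best chair for cis: E = 1.10 kcal/mol; best chair for trans: E = 0.00 kcal/mol.
The trans isomer is lower by 1.10 kcal/mol.

trans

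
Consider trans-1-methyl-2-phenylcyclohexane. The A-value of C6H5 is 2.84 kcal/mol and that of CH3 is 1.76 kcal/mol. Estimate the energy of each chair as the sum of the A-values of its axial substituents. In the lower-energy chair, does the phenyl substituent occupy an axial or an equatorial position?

C1 and C2 have opposite parity, so for the trans isomer the two substituents are e,e in one chair and a,a in the other.
Chair I (phenyl axial, methyl axial): E = 4.60 kcal/mol.
Chair II (phenyl equatorial, methyl equatorial): E = 0.00 kcal/mol.
Chair II is the more stable (lower-energy) conformer, and in that chair the phenyl group is equatorial.

equatorial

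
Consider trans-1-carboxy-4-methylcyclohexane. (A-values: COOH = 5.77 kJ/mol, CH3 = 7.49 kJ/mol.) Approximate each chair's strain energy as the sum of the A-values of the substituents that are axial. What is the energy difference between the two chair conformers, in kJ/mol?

C1 and C4 have opposite parity, so for the trans isomer the two substituents are e,e in one chair and a,a in the other.
Chair I (carboxyl axial, methyl axial): E = 13.26 kJ/mol.
Chair II (carboxyl equatorial, methyl equatorial): E = 0.00 kJ/mol.
ΔE = 13.26 − 0.00 = 13.26 kJ/mol; chair II is more stable.

13.26 kJ/mol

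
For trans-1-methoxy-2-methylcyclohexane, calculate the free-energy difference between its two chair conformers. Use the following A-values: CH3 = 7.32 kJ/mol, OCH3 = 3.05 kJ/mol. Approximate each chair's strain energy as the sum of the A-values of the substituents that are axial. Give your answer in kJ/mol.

C1 and C2 have opposite parity, so for the trans isomer the two substituents are e,e in one chair and a,a in the other.
Chair I (methyl axial, methoxy axial): E = 10.37 kJ/mol.
Chair II (methyl equatorial, methoxy equatorial): E = 0.00 kJ/mol.
ΔE = 10.37 − 0.00 = 10.37 kJ/mol; chair II is more stable.

10.37 kJ/mol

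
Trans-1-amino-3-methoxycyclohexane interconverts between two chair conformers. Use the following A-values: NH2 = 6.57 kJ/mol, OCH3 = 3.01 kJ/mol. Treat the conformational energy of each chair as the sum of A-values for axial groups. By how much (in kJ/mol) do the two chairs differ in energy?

C1 and C3 have the same parity, so for the trans isomer the two substituents are one axial and one equatorial in each chair.
Chair I (amino axial, methoxy equatorial): E = 6.57 kJ/mol.
Chair II (amino equatorial, methoxy axial): E = 3.01 kJ/mol.
ΔE = 6.57 − 3.01 = 3.56 kJ/mol; chair II is more stable.

3.56 kJ/mol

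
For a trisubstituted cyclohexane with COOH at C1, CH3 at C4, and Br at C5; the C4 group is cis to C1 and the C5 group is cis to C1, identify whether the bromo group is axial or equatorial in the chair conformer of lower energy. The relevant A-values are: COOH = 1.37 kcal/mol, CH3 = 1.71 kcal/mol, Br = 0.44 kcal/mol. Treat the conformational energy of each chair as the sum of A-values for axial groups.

Chair I (carboxyl axial, methyl equatorial, bromo axial): E = 1.81 kcal/mol.
Chair II (carboxyl equatorial, methyl axial, bromo equatorial): E = 1.71 kcal/mol.
Chair II is the more stable (lower-energy) conformer, and in that chair the bromo group is equatorial.

equatorial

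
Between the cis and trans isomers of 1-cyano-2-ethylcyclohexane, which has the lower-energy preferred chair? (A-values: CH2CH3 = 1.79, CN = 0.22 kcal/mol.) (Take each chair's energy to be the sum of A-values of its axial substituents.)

trans

At 1,2 positions (parity opposite): cis → (a,e or e,a); trans → (e,e or a,a).
Best chair for cis: E = 0.22 kcal/mol; best chair for trans: E = 0.00 kcal/mol.
The trans isomer is lower by 0.22 kcal/mol.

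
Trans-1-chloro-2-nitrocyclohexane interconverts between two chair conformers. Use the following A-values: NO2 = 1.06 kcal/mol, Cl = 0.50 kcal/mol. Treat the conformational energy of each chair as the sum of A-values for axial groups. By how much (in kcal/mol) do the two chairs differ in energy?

C1 and C2 have opposite parity, so for the trans isomer the two substituents are e,e in one chair and a,a in the other.
Chair I (nitro axial, chloro axial): E = 1.56 kcal/mol.
Chair II (nitro equatorial, chloro equatorial): E = 0.00 kcal/mol.
ΔE = 1.56 − 0.00 = 1.56 kcal/mol; chair II is more stable.

1.56 kcal/mol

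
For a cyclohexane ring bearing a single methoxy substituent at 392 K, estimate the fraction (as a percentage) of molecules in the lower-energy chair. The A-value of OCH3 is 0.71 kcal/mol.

One chair has the methoxy group axial (E = 0.71 kcal/mol) and the other has it equatorial (E = 0).
ΔG = 0.71 kcal/mol between the two chairs.
K = exp(ΔG/RT) with R = 1.987×10⁻³ kcal mol⁻¹ K⁻¹ and T = 392 K gives K ≈ 2.49.
Fraction in the lower-energy chair = K/(K+1) = 71.3%.

71.3%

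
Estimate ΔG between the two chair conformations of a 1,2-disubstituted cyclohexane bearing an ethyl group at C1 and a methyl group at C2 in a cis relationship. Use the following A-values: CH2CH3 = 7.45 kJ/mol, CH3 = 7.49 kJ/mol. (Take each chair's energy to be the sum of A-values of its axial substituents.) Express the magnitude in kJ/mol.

0.04 kJ/mol

C1 and C2 have opposite parity, so for the cis isomer the two substituents are one axial and one equatorial in each chair.
Chair I (ethyl axial, methyl equatorial): E = 7.45 kJ/mol.
Chair II (ethyl equatorial, methyl axial): E = 7.49 kJ/mol.
ΔE = 7.49 − 7.45 = 0.04 kJ/mol; chair I is more stable.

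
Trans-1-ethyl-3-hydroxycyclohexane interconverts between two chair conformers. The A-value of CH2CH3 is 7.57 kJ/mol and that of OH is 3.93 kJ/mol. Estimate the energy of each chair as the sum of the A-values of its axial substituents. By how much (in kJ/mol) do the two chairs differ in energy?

C1 and C3 have the same parity, so for the trans isomer the two substituents are one axial and one equatorial in each chair.
Chair I (ethyl axial, hydroxyl equatorial): E = 7.57 kJ/mol.
Chair II (ethyl equatorial, hydroxyl axial): E = 3.93 kJ/mol.
ΔE = 7.57 − 3.93 = 3.64 kJ/mol; chair II is more stable.

3.64 kJ/mol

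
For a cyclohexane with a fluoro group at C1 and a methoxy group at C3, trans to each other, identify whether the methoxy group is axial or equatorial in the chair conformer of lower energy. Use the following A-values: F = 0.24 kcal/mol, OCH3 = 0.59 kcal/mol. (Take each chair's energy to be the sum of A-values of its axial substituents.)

C1 and C3 have the same parity, so for the trans isomer the two substituents are one axial and one equatorial in each chair.
Chair I (fluoro axial, methoxy equatorial): E = 0.24 kcal/mol.
Chair II (fluoro equatorial, methoxy axial): E = 0.59 kcal/mol.
Chair I is the more stable (lower-energy) conformer, and in that chair the methoxy group is equatorial.

equatorial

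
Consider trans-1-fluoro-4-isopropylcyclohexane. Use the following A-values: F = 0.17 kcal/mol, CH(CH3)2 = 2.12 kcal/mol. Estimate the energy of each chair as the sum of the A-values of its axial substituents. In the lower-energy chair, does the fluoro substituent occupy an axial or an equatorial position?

equatorial

C1 and C4 have opposite parity, so for the trans isomer the two substituents are e,e in one chair and a,a in the other.
Chair I (fluoro axial, isopropyl axial): E = 2.29 kcal/mol.
Chair II (fluoro equatorial, isopropyl equatorial): E = 0.00 kcal/mol.
Chair II is the more stable (lower-energy) conformer, and in that chair the fluoro group is equatorial.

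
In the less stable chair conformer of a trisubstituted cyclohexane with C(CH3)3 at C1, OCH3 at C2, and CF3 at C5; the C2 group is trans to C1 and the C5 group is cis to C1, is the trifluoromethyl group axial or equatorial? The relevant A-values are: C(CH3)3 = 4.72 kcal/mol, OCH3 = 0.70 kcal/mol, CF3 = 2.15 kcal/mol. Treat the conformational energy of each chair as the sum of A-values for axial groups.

Chair I (tert-butyl axial, methoxy axial, trifluoromethyl axial): E = 7.57 kcal/mol.
Chair II (tert-butyl equatorial, methoxy equatorial, trifluoromethyl equatorial): E = 0.00 kcal/mol.
Chair I is the less stable (higher-energy) conformer, and in that chair the trifluoromethyl group is axial.

axial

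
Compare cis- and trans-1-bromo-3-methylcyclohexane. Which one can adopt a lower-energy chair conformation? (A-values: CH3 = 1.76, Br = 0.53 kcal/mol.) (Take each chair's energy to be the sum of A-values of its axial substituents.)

At 1,3 positions (parity same): cis → (e,e or a,a); trans → (a,e or e,a).
Best chair for cis: E = 0.00 kcal/mol; best chair for trans: E = 0.53 kcal/mol.
The cis isomer is lower by 0.53 kcal/mol.

cis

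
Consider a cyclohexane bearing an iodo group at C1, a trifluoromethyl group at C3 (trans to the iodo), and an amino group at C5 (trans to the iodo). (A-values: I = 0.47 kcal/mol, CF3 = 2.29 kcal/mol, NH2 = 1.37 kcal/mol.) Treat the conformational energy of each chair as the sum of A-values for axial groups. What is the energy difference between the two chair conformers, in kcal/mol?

3.19 kcal/mol

Chair I (iodo axial, trifluoromethyl equatorial, amino equatorial): E = 0.47 kcal/mol.
Chair II (iodo equatorial, trifluoromethyl axial, amino axial): E = 3.66 kcal/mol.
ΔE = 3.66 − 0.47 = 3.19 kcal/mol; chair I is more stable.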